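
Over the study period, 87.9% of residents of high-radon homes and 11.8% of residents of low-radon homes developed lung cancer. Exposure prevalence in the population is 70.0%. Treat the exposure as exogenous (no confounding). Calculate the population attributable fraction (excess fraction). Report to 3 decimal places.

p₁ = 0.879, p₀ = 0.118.
Overall risk P(Y=1) = π·p₁ + (1−π)·p₀ = 0.7×0.879 + 0.3×0.118 = 0.6507.
Under exogeneity, PAF = [P(Y=1) − p₀] / P(Y=1).
PAF = (0.6507 − 0.118) / 0.6507 ≈ 0.8187

PAF ≈ 0.819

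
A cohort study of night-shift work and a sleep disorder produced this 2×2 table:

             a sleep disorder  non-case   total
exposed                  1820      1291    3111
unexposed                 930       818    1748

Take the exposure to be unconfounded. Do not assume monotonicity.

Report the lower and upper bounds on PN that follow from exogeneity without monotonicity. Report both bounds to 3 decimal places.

0.091 ≤ PN ≤ 0.800

p₁ = P(outcome | exposed) = 1820/3111 = 0.58502
p₀ = P(outcome | unexposed) = 930/1748 = 0.53204
Under exogeneity alone the bounds on PN are max{0,(p₁−p₀)/p₁} ≤ PN ≤ min{1,(1−p₀)/p₁}.
  lower = (p₁ − p₀)/p₁ = 0.052984 / 0.58502 ≈ 0.0906
  upper = min{1, (1 − p₀)/p₁} = 0.46796 / 0.58502 ≈ 0.7999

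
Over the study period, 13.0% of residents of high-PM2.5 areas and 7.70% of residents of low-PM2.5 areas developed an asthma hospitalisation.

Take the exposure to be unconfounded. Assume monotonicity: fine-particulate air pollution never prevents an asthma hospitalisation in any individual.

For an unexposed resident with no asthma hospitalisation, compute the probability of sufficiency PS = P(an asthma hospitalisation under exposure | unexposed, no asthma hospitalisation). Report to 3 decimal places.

p₁ = 0.13, p₀ = 0.077.
Under exogeneity and monotonicity, PS = (p₁ − p₀) / (1 − p₀).
PS = (0.13 − 0.077) / (1 − 0.077) = 0.053 / 0.923 ≈ 0.0574

PS ≈ 0.057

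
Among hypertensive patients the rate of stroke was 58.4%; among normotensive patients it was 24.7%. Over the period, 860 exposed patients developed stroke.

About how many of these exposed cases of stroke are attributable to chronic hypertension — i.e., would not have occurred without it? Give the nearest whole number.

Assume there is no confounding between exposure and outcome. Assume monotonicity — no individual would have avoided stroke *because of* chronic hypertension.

p₁ = 0.584, p₀ = 0.247.
PN = (p₁ − p₀)/p₁ = (0.584 − 0.247) / 0.584 ≈ 0.57705.
Attributable cases ≈ PN × (exposed cases) = 0.57705 × 860 ≈ 496.27.

about 496 cases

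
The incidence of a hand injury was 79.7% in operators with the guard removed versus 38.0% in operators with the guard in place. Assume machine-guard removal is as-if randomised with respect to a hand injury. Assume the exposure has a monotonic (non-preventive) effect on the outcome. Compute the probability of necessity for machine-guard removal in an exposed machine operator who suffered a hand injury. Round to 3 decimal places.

p₁ = 0.797, p₀ = 0.38.
Under exogeneity and monotonicity, PN = (p₁ − p₀) / p₁.
PN = (0.797 − 0.38) / 0.797 = 0.417 / 0.797 ≈ 0.5232

PN ≈ 0.523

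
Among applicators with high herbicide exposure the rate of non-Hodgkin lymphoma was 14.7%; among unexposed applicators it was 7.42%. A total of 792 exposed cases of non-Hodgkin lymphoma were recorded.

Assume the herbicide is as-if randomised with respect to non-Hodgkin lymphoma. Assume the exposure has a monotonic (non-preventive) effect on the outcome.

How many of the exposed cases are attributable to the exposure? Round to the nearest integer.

about 392 cases

p₁ = 0.147, p₀ = 0.0742.
PN = (p₁ − p₀)/p₁ = (0.147 − 0.0742) / 0.147 ≈ 0.49524.
Attributable cases ≈ PN × (exposed cases) = 0.49524 × 792 ≈ 392.23.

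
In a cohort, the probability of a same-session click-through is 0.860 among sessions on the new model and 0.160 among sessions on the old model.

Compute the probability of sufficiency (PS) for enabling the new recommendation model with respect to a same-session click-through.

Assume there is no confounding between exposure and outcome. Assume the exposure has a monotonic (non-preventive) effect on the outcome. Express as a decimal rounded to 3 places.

PS ≈ 0.833

Let p₁ = 0.86, p₀ = 0.16.
Under exogeneity and monotonicity, PS = (p₁ − p₀) / (1 − p₀).
PS = (0.86 − 0.16) / (1 − 0.16) = 0.7 / 0.84 ≈ 0.8333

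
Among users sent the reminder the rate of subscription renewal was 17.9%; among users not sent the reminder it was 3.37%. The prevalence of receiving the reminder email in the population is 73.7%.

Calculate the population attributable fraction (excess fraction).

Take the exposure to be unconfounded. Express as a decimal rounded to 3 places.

PAF ≈ 0.761

p₁ = 0.179, p₀ = 0.0337.
Overall risk P(Y=1) = π·p₁ + (1−π)·p₀ = 0.737×0.179 + 0.263×0.0337 = 0.14079.
Under exogeneity, PAF = [P(Y=1) − p₀] / P(Y=1).
PAF = (0.14079 − 0.0337) / 0.14079 ≈ 0.7606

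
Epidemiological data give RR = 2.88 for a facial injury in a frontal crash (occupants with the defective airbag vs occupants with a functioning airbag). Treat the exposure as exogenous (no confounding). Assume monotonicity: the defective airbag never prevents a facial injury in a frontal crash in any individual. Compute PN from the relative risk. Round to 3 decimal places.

Under exogeneity and monotonicity, PN = (RR − 1) / RR = 1 − 1/RR.
PN = (2.88 − 1) / 2.88 = 1.88 / 2.88 ≈ 0.6528

PN ≈ 0.653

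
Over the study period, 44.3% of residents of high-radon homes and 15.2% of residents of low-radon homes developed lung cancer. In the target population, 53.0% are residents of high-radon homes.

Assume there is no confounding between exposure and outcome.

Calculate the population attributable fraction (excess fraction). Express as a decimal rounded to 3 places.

PAF ≈ 0.504

p₁ = 0.443, p₀ = 0.152.
Overall risk P(Y=1) = π·p₁ + (1−π)·p₀ = 0.53×0.443 + 0.47×0.152 = 0.30623.
Under exogeneity, PAF = [P(Y=1) − p₀] / P(Y=1).
PAF = (0.30623 − 0.152) / 0.30623 ≈ 0.5036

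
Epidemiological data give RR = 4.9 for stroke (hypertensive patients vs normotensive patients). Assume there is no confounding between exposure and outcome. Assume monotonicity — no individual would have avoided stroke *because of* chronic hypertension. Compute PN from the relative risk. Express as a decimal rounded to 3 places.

PN ≈ 0.796

Under exogeneity and monotonicity, PN = (RR − 1) / RR = 1 − 1/RR.
PN = (4.9 − 1) / 4.9 = 3.9 / 4.9 ≈ 0.7959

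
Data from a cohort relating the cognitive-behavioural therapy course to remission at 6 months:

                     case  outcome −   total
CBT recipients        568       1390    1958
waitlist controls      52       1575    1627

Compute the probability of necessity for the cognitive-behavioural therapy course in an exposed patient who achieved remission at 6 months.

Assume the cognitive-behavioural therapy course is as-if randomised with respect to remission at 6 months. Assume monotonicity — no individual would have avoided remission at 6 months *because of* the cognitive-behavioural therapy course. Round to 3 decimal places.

PN ≈ 0.890

p₁ = P(outcome | exposed) = 568/1958 = 0.29009
p₀ = P(outcome | unexposed) = 52/1627 = 0.031961
Under exogeneity and monotonicity, PN = (p₁ − p₀)/p₁.
PN = (0.29009 − 0.031961) / 0.29009 ≈ 0.8898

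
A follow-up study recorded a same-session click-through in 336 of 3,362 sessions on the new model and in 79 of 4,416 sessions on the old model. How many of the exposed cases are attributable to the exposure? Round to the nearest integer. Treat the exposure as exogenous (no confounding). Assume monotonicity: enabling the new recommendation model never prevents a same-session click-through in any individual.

about 276 cases

p₁ = P(outcome | exposed) = 336/3362 = 0.099941
p₀ = P(outcome | unexposed) = 79/4416 = 0.017889
PN = (p₁ − p₀)/p₁ = (0.099941 − 0.017889) / 0.099941 ≈ 0.82100.
Attributable cases ≈ PN × (exposed cases) = 0.82100 × 336 ≈ 275.86.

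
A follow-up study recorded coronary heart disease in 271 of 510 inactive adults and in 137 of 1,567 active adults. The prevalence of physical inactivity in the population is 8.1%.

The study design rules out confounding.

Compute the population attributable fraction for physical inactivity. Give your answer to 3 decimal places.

p₁ = P(outcome | exposed) = 271/510 = 0.53137
p₀ = P(outcome | unexposed) = 137/1567 = 0.087428
Overall risk P(Y=1) = π·p₁ + (1−π)·p₀ = 0.081×0.53137 + 0.919×0.087428 = 0.12339.
Under exogeneity, PAF = [P(Y=1) − p₀] / P(Y=1).
PAF = (0.12339 − 0.087428) / 0.12339 ≈ 0.2914

PAF ≈ 0.291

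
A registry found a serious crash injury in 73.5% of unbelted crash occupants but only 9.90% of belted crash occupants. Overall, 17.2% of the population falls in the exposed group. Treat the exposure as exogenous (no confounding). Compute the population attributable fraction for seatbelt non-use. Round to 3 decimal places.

PAF ≈ 0.525

p₁ = 0.735, p₀ = 0.099.
Overall risk P(Y=1) = π·p₁ + (1−π)·p₀ = 0.172×0.735 + 0.828×0.099 = 0.20839.
Under exogeneity, PAF = [P(Y=1) − p₀] / P(Y=1).
PAF = (0.20839 − 0.099) / 0.20839 ≈ 0.5249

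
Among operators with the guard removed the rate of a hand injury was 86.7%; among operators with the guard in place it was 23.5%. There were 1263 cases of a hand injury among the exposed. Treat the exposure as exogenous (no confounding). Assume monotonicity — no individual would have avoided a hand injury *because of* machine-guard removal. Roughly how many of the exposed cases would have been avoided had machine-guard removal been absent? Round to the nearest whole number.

about 921 cases

p₁ = 0.867, p₀ = 0.235.
PN = (p₁ − p₀)/p₁ = (0.867 − 0.235) / 0.867 ≈ 0.72895.
Attributable cases ≈ PN × (exposed cases) = 0.72895 × 1263 ≈ 920.66.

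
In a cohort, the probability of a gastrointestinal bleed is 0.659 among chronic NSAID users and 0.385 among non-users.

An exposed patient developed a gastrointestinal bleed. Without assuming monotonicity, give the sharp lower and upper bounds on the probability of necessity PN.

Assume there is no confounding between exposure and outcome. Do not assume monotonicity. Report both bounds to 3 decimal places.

Let p₁ = 0.659, p₀ = 0.385.
Under exogeneity alone the bounds on PN are max{0,(p₁−p₀)/p₁} ≤ PN ≤ min{1,(1−p₀)/p₁}.
  lower = (p₁ − p₀)/p₁ = 0.274 / 0.659 ≈ 0.4158
  upper = min{1, (1 − p₀)/p₁} = 0.615 / 0.659 ≈ 0.9332

0.416 ≤ PN ≤ 0.933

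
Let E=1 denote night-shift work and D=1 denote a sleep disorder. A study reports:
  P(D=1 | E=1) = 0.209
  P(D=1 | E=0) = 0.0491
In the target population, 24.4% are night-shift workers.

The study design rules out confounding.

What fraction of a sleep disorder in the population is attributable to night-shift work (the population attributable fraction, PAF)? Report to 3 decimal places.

PAF ≈ 0.443

Let p₁ = 0.209, p₀ = 0.0491.
Overall risk P(Y=1) = π·p₁ + (1−π)·p₀ = 0.244×0.209 + 0.756×0.0491 = 0.088116.
Under exogeneity, PAF = [P(Y=1) − p₀] / P(Y=1).
PAF = (0.088116 − 0.0491) / 0.088116 ≈ 0.4428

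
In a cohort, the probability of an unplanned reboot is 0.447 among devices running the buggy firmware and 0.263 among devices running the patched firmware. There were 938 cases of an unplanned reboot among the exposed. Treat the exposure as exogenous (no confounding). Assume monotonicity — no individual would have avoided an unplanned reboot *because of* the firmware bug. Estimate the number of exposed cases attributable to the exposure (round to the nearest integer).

about 386 cases

Let p₁ = 0.447, p₀ = 0.263.
PN = (p₁ − p₀)/p₁ = (0.447 − 0.263) / 0.447 ≈ 0.41163.
Attributable cases ≈ PN × (exposed cases) = 0.41163 × 938 ≈ 386.11.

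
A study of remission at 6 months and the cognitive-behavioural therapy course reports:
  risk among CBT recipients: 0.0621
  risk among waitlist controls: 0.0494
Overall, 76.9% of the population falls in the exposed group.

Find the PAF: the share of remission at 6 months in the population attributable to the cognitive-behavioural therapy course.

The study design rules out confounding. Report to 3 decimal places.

PAF ≈ 0.165

Let p₁ = 0.0621, p₀ = 0.0494.
Overall risk P(Y=1) = π·p₁ + (1−π)·p₀ = 0.769×0.0621 + 0.231×0.0494 = 0.059166.
Under exogeneity, PAF = [P(Y=1) − p₀] / P(Y=1).
PAF = (0.059166 − 0.0494) / 0.059166 ≈ 0.1651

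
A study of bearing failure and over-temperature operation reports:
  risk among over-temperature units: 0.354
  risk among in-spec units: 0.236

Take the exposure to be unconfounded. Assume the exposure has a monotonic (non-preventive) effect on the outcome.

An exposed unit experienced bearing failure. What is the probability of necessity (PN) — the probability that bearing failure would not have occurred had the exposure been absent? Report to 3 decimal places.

PN ≈ 0.333

Let p₁ = 0.354, p₀ = 0.236.
Under exogeneity and monotonicity, PN = (p₁ − p₀) / p₁.
PN = (0.354 − 0.236) / 0.354 = 0.118 / 0.354 ≈ 0.3333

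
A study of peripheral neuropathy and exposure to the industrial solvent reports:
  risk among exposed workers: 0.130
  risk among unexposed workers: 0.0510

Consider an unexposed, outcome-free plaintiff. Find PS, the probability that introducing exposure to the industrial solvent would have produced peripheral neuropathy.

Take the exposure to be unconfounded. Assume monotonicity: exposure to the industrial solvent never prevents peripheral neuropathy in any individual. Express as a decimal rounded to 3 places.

Let p₁ = 0.13, p₀ = 0.051.
Under exogeneity and monotonicity, PS = (p₁ − p₀) / (1 − p₀).
PS = (0.13 − 0.051) / (1 − 0.051) = 0.079 / 0.949 ≈ 0.0832

PS ≈ 0.083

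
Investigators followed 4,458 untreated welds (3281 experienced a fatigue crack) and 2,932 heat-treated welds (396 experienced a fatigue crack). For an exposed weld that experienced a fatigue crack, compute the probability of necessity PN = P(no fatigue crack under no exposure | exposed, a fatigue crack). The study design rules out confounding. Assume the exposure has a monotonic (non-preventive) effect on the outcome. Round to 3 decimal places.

p₁ = P(outcome | exposed) = 3281/4458 = 0.73598
p₀ = P(outcome | unexposed) = 396/2932 = 0.13506
Under exogeneity and monotonicity, PN = (p₁ − p₀) / p₁.
PN = (0.73598 − 0.13506) / 0.73598 = 0.60092 / 0.73598 ≈ 0.8165

PN ≈ 0.816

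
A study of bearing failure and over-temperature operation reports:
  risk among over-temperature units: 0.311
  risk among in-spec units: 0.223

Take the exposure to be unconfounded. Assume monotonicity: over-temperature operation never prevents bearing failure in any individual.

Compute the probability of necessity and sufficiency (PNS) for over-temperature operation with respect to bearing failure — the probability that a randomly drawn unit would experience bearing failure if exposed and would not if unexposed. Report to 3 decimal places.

Let p₁ = 0.311, p₀ = 0.223.
Under exogeneity and monotonicity, PNS = p₁ − p₀.
PNS = 0.311 − 0.223 = 0.088

PNS ≈ 0.088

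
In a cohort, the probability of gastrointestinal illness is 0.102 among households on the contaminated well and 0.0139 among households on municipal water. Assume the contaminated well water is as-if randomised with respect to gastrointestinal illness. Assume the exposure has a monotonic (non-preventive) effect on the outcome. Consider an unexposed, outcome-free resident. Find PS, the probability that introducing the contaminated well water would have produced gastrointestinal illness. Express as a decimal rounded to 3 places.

PS ≈ 0.089

Let p₁ = 0.102, p₀ = 0.0139.
Under exogeneity and monotonicity, PS = (p₁ − p₀) / (1 − p₀).
PS = (0.102 − 0.0139) / (1 − 0.0139) = 0.0881 / 0.9861 ≈ 0.0893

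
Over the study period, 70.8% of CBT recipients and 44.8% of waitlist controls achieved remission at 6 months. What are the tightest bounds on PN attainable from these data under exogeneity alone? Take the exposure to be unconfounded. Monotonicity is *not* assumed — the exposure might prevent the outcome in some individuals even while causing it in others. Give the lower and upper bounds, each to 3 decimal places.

0.367 ≤ PN ≤ 0.780

p₁ = 0.708, p₀ = 0.448.
Under exogeneity alone the bounds on PN are max{0,(p₁−p₀)/p₁} ≤ PN ≤ min{1,(1−p₀)/p₁}.
  lower = (p₁ − p₀)/p₁ = 0.26 / 0.708 ≈ 0.3672
  upper = min{1, (1 − p₀)/p₁} = 0.552 / 0.708 ≈ 0.7797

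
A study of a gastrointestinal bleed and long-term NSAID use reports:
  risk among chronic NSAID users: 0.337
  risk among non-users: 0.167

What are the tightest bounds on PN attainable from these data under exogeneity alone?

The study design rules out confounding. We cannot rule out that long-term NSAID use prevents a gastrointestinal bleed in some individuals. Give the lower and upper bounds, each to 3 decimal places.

Let p₁ = 0.337, p₀ = 0.167.
Under exogeneity alone the bounds on PN are max{0,(p₁−p₀)/p₁} ≤ PN ≤ min{1,(1−p₀)/p₁}.
  lower = (p₁ − p₀)/p₁ = 0.17 / 0.337 ≈ 0.5045
  upper = min{1, (1 − p₀)/p₁} = 0.833 / 0.337 ≈ 2.4718 → capped at 1

0.504 ≤ PN ≤ 1.000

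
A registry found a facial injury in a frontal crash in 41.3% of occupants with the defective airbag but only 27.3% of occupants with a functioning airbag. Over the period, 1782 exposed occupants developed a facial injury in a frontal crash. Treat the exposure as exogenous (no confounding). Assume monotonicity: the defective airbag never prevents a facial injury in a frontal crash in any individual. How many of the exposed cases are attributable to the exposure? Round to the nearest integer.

p₁ = 0.413, p₀ = 0.273.
PN = (p₁ − p₀)/p₁ = (0.413 − 0.273) / 0.413 ≈ 0.33898.
Attributable cases ≈ PN × (exposed cases) = 0.33898 × 1782 ≈ 604.07.

about 604 cases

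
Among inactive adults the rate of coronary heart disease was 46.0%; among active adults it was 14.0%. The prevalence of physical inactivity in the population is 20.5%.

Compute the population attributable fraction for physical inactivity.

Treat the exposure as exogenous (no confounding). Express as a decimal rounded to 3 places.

p₁ = 0.46, p₀ = 0.14.
Overall risk P(Y=1) = π·p₁ + (1−π)·p₀ = 0.205×0.46 + 0.795×0.14 = 0.2056.
Under exogeneity, PAF = [P(Y=1) − p₀] / P(Y=1).
PAF = (0.2056 − 0.14) / 0.2056 ≈ 0.3191

PAF ≈ 0.319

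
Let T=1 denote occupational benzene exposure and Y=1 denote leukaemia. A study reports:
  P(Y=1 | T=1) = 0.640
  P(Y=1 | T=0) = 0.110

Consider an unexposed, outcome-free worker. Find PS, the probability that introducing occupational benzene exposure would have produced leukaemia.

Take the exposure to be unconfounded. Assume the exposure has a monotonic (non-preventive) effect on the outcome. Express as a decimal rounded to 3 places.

Let p₁ = 0.64, p₀ = 0.11.
Under exogeneity and monotonicity, PS = (p₁ − p₀) / (1 − p₀).
PS = (0.64 − 0.11) / (1 − 0.11) = 0.53 / 0.89 ≈ 0.5955

PS ≈ 0.596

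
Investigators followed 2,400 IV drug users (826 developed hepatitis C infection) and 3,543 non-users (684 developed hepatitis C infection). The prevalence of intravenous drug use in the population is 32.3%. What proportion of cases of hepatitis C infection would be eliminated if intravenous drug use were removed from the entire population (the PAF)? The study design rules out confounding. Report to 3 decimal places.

p₁ = P(outcome | exposed) = 826/2400 = 0.34417
p₀ = P(outcome | unexposed) = 684/3543 = 0.19306
Overall risk P(Y=1) = π·p₁ + (1−π)·p₀ = 0.323×0.34417 + 0.677×0.19306 = 0.24187.
Under exogeneity, PAF = [P(Y=1) − p₀] / P(Y=1).
PAF = (0.24187 − 0.19306) / 0.24187 ≈ 0.2018

PAF ≈ 0.202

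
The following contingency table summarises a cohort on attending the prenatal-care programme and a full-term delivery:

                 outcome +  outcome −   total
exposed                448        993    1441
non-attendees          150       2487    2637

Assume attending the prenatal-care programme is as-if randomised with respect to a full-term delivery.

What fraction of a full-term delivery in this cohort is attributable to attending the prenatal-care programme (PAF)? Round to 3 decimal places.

p₁ = P(outcome | exposed) = 448/1441 = 0.3109
p₀ = P(outcome | unexposed) = 150/2637 = 0.056883
Exposure prevalence π = 1441/4078 = 0.35336; overall risk P(Y=1) = 0.14664.
Under exogeneity, PAF = [P(Y=1) − p₀]/P(Y=1).
PAF = (0.14664 − 0.056883) / 0.14664 ≈ 0.6121

PAF ≈ 0.612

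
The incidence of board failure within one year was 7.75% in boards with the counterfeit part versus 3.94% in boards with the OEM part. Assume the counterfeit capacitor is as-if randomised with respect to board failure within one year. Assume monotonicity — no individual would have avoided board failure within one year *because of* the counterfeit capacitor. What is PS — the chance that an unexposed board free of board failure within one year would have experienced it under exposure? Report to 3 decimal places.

PS ≈ 0.040

p₁ = 0.0775, p₀ = 0.0394.
Under exogeneity and monotonicity, PS = (p₁ − p₀) / (1 − p₀).
PS = (0.0775 − 0.0394) / (1 − 0.0394) = 0.0381 / 0.9606 ≈ 0.0397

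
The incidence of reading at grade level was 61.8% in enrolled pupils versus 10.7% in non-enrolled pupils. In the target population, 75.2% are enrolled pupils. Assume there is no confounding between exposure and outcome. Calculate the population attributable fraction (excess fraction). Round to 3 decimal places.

p₁ = 0.618, p₀ = 0.107.
Overall risk P(Y=1) = π·p₁ + (1−π)·p₀ = 0.752×0.618 + 0.248×0.107 = 0.49127.
Under exogeneity, PAF = [P(Y=1) − p₀] / P(Y=1).
PAF = (0.49127 − 0.107) / 0.49127 ≈ 0.7822

PAF ≈ 0.782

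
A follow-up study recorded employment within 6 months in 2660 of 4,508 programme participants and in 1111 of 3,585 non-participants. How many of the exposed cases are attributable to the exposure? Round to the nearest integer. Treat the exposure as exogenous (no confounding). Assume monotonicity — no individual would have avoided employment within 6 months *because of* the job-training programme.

about 1263 cases

p₁ = P(outcome | exposed) = 2660/4508 = 0.59006
p₀ = P(outcome | unexposed) = 1111/3585 = 0.3099
PN = (p₁ − p₀)/p₁ = (0.59006 − 0.3099) / 0.59006 ≈ 0.47480.
Attributable cases ≈ PN × (exposed cases) = 0.47480 × 2660 ≈ 1262.96.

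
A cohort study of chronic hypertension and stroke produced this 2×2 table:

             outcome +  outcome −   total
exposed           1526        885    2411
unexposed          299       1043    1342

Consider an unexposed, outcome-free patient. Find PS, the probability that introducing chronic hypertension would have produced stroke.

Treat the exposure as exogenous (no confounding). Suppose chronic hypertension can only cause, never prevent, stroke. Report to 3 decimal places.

PS ≈ 0.528

p₁ = P(outcome | exposed) = 1526/2411 = 0.63293
p₀ = P(outcome | unexposed) = 299/1342 = 0.2228
Under exogeneity and monotonicity, PS = (p₁ − p₀) / (1 − p₀).
PS = (0.63293 − 0.2228) / (1 − 0.2228) = 0.41013 / 0.7772 ≈ 0.5277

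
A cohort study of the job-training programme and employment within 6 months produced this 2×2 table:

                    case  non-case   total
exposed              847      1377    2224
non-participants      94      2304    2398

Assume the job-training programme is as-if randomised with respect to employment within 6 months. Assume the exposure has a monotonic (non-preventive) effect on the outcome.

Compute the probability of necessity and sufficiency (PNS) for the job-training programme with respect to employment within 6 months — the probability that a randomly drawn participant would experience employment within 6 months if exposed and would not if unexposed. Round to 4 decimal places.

p₁ = P(outcome | exposed) = 847/2224 = 0.38085
p₀ = P(outcome | unexposed) = 94/2398 = 0.039199
Under exogeneity and monotonicity, PNS = p₁ − p₀.
PNS = 0.38085 − 0.039199 = 0.34165

PNS ≈ 0.3416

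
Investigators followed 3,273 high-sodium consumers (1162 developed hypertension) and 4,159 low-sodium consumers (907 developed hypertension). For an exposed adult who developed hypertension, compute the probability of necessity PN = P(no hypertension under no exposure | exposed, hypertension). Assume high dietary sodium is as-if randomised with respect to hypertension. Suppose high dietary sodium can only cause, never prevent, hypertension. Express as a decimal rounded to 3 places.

PN ≈ 0.386

p₁ = P(outcome | exposed) = 1162/3273 = 0.35503
p₀ = P(outcome | unexposed) = 907/4159 = 0.21808
Under exogeneity and monotonicity, PN = (p₁ − p₀) / p₁.
PN = (0.35503 − 0.21808) / 0.35503 = 0.13694 / 0.35503 ≈ 0.3857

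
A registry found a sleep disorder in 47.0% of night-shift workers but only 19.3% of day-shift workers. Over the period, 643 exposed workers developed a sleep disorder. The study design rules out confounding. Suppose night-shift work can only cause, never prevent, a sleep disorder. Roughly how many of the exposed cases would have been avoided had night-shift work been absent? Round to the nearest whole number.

p₁ = 0.47, p₀ = 0.193.
PN = (p₁ − p₀)/p₁ = (0.47 − 0.193) / 0.47 ≈ 0.58936.
Attributable cases ≈ PN × (exposed cases) = 0.58936 × 643 ≈ 378.96.

about 379 cases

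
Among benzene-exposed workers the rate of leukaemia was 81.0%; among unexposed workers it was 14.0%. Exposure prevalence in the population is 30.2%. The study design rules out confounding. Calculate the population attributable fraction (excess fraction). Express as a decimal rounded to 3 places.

PAF ≈ 0.591

p₁ = 0.81, p₀ = 0.14.
Overall risk P(Y=1) = π·p₁ + (1−π)·p₀ = 0.302×0.81 + 0.698×0.14 = 0.34234.
Under exogeneity, PAF = [P(Y=1) − p₀] / P(Y=1).
PAF = (0.34234 − 0.14) / 0.34234 ≈ 0.5910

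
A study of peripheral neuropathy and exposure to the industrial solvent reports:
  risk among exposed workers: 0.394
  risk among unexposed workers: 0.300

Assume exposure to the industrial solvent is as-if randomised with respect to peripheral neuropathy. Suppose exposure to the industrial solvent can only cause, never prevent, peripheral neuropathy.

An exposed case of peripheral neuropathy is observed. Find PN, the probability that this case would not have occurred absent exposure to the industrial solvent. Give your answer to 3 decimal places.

PN ≈ 0.239

Let p₁ = 0.394, p₀ = 0.3.
Under exogeneity and monotonicity, PN = (p₁ − p₀) / p₁.
PN = (0.394 − 0.3) / 0.394 = 0.094 / 0.394 ≈ 0.2386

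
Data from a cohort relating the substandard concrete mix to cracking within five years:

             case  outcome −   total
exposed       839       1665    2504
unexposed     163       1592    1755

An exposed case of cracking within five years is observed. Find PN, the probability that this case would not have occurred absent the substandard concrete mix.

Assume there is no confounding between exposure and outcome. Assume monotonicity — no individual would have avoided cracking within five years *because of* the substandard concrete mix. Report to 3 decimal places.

PN ≈ 0.723

p₁ = P(outcome | exposed) = 839/2504 = 0.33506
p₀ = P(outcome | unexposed) = 163/1755 = 0.092877
Under exogeneity and monotonicity, PN = (p₁ − p₀) / p₁.
PN = (0.33506 − 0.092877) / 0.33506 = 0.24219 / 0.33506 ≈ 0.7228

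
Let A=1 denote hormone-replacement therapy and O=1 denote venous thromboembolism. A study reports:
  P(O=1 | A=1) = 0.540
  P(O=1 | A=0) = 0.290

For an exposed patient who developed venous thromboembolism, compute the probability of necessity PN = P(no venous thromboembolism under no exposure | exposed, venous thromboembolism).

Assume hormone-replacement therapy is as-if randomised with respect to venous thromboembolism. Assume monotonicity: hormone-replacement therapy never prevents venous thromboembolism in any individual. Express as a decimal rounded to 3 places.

PN ≈ 0.463

Let p₁ = 0.54, p₀ = 0.29.
Under exogeneity and monotonicity, PN = (p₁ − p₀) / p₁.
PN = (0.54 − 0.29) / 0.54 = 0.25 / 0.54 ≈ 0.4630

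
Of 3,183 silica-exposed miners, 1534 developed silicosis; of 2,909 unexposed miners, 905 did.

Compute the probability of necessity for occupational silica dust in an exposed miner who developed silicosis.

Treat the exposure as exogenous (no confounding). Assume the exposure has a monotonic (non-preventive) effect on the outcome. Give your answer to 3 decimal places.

PN ≈ 0.354

p₁ = P(outcome | exposed) = 1534/3183 = 0.48194
p₀ = P(outcome | unexposed) = 905/2909 = 0.3111
Under exogeneity and monotonicity, PN = (p₁ − p₀) / p₁.
PN = (0.48194 − 0.3111) / 0.48194 = 0.17083 / 0.48194 ≈ 0.3545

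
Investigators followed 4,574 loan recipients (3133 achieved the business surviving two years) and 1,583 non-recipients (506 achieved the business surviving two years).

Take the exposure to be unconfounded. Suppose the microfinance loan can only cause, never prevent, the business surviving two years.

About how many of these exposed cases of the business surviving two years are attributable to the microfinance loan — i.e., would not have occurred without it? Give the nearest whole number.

about 1671 cases

p₁ = P(outcome | exposed) = 3133/4574 = 0.68496
p₀ = P(outcome | unexposed) = 506/1583 = 0.31965
PN = (p₁ − p₀)/p₁ = (0.68496 − 0.31965) / 0.68496 ≈ 0.53333.
Attributable cases ≈ PN × (exposed cases) = 0.53333 × 3133 ≈ 1670.94.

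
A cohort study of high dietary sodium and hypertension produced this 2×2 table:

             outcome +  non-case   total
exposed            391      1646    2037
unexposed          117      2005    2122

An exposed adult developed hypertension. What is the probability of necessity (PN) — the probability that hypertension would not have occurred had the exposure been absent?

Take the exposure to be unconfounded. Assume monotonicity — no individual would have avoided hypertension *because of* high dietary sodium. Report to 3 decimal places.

p₁ = P(outcome | exposed) = 391/2037 = 0.19195
p₀ = P(outcome | unexposed) = 117/2122 = 0.055137
Under exogeneity and monotonicity, PN = (p₁ − p₀) / p₁.
PN = (0.19195 − 0.055137) / 0.19195 = 0.13681 / 0.19195 ≈ 0.7128

PN ≈ 0.713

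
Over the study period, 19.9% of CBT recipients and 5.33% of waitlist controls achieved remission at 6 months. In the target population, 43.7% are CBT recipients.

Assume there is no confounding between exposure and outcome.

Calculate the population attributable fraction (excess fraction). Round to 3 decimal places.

PAF ≈ 0.544

p₁ = 0.199, p₀ = 0.0533.
Overall risk P(Y=1) = π·p₁ + (1−π)·p₀ = 0.437×0.199 + 0.563×0.0533 = 0.11697.
Under exogeneity, PAF = [P(Y=1) − p₀] / P(Y=1).
PAF = (0.11697 − 0.0533) / 0.11697 ≈ 0.5443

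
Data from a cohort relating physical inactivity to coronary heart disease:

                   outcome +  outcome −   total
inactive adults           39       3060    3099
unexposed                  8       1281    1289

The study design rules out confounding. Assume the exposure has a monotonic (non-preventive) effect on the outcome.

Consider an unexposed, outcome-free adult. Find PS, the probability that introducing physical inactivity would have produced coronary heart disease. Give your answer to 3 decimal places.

p₁ = P(outcome | exposed) = 39/3099 = 0.012585
p₀ = P(outcome | unexposed) = 8/1289 = 0.0062064
Under exogeneity and monotonicity, PS = (p₁ − p₀) / (1 − p₀).
PS = (0.012585 − 0.0062064) / (1 − 0.0062064) = 0.0063783 / 0.99379 ≈ 0.0064

PS ≈ 0.006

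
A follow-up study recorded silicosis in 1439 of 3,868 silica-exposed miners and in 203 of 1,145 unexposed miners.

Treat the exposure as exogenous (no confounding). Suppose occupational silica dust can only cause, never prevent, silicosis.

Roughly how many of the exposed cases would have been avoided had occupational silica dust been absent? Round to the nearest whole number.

p₁ = P(outcome | exposed) = 1439/3868 = 0.37203
p₀ = P(outcome | unexposed) = 203/1145 = 0.17729
PN = (p₁ − p₀)/p₁ = (0.37203 − 0.17729) / 0.37203 ≈ 0.52344.
Attributable cases ≈ PN × (exposed cases) = 0.52344 × 1439 ≈ 753.23.

about 753 cases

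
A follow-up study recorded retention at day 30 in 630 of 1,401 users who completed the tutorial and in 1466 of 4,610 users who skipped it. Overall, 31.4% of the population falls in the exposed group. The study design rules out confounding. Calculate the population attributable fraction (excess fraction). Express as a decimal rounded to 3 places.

p₁ = P(outcome | exposed) = 630/1401 = 0.44968
p₀ = P(outcome | unexposed) = 1466/4610 = 0.318
Overall risk P(Y=1) = π·p₁ + (1−π)·p₀ = 0.314×0.44968 + 0.686×0.318 = 0.35935.
Under exogeneity, PAF = [P(Y=1) − p₀] / P(Y=1).
PAF = (0.35935 − 0.318) / 0.35935 ≈ 0.1151

PAF ≈ 0.115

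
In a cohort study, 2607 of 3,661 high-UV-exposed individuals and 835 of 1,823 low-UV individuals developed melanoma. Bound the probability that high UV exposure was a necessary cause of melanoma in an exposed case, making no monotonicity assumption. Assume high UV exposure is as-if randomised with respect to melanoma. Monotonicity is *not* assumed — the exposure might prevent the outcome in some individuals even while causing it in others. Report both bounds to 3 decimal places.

p₁ = P(outcome | exposed) = 2607/3661 = 0.7121
p₀ = P(outcome | unexposed) = 835/1823 = 0.45804
Under exogeneity alone the bounds on PN are max{0,(p₁−p₀)/p₁} ≤ PN ≤ min{1,(1−p₀)/p₁}.
  lower = (p₁ − p₀)/p₁ = 0.25406 / 0.7121 ≈ 0.3568
  upper = min{1, (1 − p₀)/p₁} = 0.54196 / 0.7121 ≈ 0.7611

0.357 ≤ PN ≤ 0.761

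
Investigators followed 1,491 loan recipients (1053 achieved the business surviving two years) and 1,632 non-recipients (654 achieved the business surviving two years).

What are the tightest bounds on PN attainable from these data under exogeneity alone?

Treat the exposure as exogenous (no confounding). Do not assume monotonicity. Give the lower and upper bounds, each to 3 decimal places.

0.433 ≤ PN ≤ 0.849

p₁ = P(outcome | exposed) = 1053/1491 = 0.70624
p₀ = P(outcome | unexposed) = 654/1632 = 0.40074
Under exogeneity alone the bounds on PN are max{0,(p₁−p₀)/p₁} ≤ PN ≤ min{1,(1−p₀)/p₁}.
  lower = (p₁ − p₀)/p₁ = 0.3055 / 0.70624 ≈ 0.4326
  upper = min{1, (1 − p₀)/p₁} = 0.59926 / 0.70624 ≈ 0.8485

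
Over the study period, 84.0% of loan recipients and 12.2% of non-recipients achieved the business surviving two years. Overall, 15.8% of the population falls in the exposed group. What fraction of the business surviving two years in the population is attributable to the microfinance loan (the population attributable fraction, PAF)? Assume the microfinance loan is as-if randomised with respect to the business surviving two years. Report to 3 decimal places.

p₁ = 0.84, p₀ = 0.122.
Overall risk P(Y=1) = π·p₁ + (1−π)·p₀ = 0.158×0.84 + 0.842×0.122 = 0.23544.
Under exogeneity, PAF = [P(Y=1) − p₀] / P(Y=1).
PAF = (0.23544 − 0.122) / 0.23544 ≈ 0.4818

PAF ≈ 0.482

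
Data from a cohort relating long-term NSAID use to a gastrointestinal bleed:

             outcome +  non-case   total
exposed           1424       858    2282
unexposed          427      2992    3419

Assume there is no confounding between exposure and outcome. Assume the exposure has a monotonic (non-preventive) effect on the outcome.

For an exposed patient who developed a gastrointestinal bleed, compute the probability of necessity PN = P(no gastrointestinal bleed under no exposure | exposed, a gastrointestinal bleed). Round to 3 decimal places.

PN ≈ 0.800

p₁ = P(outcome | exposed) = 1424/2282 = 0.62401
p₀ = P(outcome | unexposed) = 427/3419 = 0.12489
Under exogeneity and monotonicity, PN = (p₁ − p₀)/p₁.
PN = (0.62401 − 0.12489) / 0.62401 ≈ 0.7999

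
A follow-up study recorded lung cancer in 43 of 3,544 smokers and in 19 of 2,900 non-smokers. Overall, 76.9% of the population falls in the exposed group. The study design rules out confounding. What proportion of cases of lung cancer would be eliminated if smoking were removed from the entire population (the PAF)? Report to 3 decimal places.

PAF ≈ 0.396

p₁ = P(outcome | exposed) = 43/3544 = 0.012133
p₀ = P(outcome | unexposed) = 19/2900 = 0.0065517
Overall risk P(Y=1) = π·p₁ + (1−π)·p₀ = 0.769×0.012133 + 0.231×0.0065517 = 0.010844.
Under exogeneity, PAF = [P(Y=1) − p₀] / P(Y=1).
PAF = (0.010844 − 0.0065517) / 0.010844 ≈ 0.3958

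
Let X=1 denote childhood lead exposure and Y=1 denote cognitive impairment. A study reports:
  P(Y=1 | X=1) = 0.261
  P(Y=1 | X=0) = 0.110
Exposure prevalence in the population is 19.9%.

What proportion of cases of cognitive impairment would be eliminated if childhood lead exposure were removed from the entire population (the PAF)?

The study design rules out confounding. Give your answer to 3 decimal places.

Let p₁ = 0.261, p₀ = 0.11.
Overall risk P(Y=1) = π·p₁ + (1−π)·p₀ = 0.199×0.261 + 0.801×0.11 = 0.14005.
Under exogeneity, PAF = [P(Y=1) − p₀] / P(Y=1).
PAF = (0.14005 − 0.11) / 0.14005 ≈ 0.2146

PAF ≈ 0.215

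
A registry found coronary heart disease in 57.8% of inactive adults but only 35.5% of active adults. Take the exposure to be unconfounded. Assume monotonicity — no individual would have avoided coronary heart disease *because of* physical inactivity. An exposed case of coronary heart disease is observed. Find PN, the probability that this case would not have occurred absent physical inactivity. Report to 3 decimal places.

PN ≈ 0.386

p₁ = 0.578, p₀ = 0.355.
Under exogeneity and monotonicity, PN = (p₁ − p₀) / p₁.
PN = (0.578 − 0.355) / 0.578 = 0.223 / 0.578 ≈ 0.3858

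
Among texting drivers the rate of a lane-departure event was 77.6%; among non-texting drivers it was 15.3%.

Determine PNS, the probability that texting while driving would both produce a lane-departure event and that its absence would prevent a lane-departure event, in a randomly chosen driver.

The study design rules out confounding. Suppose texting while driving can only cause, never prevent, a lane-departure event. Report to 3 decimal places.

PNS ≈ 0.623

p₁ = 0.776, p₀ = 0.153.
Under exogeneity and monotonicity, PNS = p₁ − p₀.
PNS = 0.776 − 0.153 = 0.623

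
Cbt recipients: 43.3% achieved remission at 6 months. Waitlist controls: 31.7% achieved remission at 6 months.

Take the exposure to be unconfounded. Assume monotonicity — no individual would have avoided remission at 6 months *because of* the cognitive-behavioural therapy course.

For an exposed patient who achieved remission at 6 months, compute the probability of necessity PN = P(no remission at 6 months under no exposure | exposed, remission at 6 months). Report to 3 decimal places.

PN ≈ 0.268

p₁ = 0.433, p₀ = 0.317.
Under exogeneity and monotonicity, PN = (p₁ − p₀) / p₁.
PN = (0.433 − 0.317) / 0.433 = 0.116 / 0.433 ≈ 0.2679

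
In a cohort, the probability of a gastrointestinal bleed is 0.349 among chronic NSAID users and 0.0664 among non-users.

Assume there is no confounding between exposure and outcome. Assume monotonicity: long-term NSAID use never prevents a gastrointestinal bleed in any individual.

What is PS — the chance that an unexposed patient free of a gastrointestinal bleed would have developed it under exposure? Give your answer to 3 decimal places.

Let p₁ = 0.349, p₀ = 0.0664.
Under exogeneity and monotonicity, PS = (p₁ − p₀) / (1 − p₀).
PS = (0.349 − 0.0664) / (1 − 0.0664) = 0.2826 / 0.9336 ≈ 0.3027

PS ≈ 0.303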